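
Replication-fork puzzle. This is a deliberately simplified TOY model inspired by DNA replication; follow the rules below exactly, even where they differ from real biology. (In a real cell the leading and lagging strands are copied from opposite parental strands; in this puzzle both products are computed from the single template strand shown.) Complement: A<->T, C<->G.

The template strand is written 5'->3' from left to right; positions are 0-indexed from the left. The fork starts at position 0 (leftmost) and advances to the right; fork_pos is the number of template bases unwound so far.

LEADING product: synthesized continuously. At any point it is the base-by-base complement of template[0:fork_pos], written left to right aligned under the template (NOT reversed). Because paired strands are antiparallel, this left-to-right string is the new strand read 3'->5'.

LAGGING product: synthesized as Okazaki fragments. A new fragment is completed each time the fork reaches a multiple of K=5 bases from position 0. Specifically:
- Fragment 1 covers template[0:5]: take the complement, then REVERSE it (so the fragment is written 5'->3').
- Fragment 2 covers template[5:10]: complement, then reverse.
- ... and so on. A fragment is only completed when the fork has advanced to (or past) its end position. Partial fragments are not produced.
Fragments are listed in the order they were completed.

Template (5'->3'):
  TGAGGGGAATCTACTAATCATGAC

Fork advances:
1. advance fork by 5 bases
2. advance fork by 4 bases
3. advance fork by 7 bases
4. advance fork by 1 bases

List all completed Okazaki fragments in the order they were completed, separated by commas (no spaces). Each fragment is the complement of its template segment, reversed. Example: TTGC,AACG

Step 1: advance 5 -> fork_pos = 0 + 5 = 5. Reached multiple(s) of 5: 5 -> fragment 1 completed (1 total).
Step 2: advance 4 -> fork_pos = 5 + 4 = 9. Next multiple of 5 is 10 (not reached); still 1 fragment(s).
Step 3: advance 7 -> fork_pos = 9 + 7 = 16. Reached multiple(s) of 5: 10, 15 -> fragments 2-3 completed (3 total).
Step 4: advance 1 -> fork_pos = 16 + 1 = 17. Next multiple of 5 is 20 (not reached); still 3 fragment(s).
Final fork_pos = 17, so 3 fragment(s) are complete. Build each: template segment -> complement -> reverse.
Fragment 1: template[0:5] = TGAGG -> complement ACTCC -> reversed CCTCA
Fragment 2: template[5:10] = GGAAT -> complement CCTTA -> reversed ATTCC
Fragment 3: template[10:15] = CTACT -> complement GATGA -> reversed AGTAG

Answer: CCTCA,ATTCC,AGTAG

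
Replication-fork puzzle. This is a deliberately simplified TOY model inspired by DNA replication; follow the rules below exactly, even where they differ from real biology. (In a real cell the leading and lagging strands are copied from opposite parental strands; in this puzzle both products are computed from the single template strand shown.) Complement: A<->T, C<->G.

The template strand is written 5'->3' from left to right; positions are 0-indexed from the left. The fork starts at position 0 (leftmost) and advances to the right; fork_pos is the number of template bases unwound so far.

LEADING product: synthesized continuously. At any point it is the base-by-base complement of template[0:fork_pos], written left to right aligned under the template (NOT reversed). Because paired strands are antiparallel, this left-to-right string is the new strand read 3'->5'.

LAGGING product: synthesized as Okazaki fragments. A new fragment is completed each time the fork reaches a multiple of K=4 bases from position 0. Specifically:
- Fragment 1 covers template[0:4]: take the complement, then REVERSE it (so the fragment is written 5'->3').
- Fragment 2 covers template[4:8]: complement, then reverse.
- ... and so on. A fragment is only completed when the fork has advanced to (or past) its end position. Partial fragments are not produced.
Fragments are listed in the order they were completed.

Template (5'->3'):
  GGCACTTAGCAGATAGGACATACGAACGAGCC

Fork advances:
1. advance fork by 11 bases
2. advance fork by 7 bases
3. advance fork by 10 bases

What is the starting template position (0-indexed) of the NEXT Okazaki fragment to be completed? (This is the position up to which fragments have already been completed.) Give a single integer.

Answer: 28

Derivation:
Step 1: advance 11 -> fork_pos = 0 + 11 = 11. Reached multiple(s) of 4: 4, 8 -> fragments 1-2 completed (2 total).
Step 2: advance 7 -> fork_pos = 11 + 7 = 18. Reached multiple(s) of 4: 12, 16 -> fragments 3-4 completed (4 total).
Step 3: advance 10 -> fork_pos = 18 + 10 = 28. Reached multiple(s) of 4: 20, 24, 28 -> fragments 5-7 completed (7 total).
7 fragment(s) completed, covering template[0:28] (7 x 4 = 28). The next fragment, fragment 8, covers template[28:32], so it starts at position 28.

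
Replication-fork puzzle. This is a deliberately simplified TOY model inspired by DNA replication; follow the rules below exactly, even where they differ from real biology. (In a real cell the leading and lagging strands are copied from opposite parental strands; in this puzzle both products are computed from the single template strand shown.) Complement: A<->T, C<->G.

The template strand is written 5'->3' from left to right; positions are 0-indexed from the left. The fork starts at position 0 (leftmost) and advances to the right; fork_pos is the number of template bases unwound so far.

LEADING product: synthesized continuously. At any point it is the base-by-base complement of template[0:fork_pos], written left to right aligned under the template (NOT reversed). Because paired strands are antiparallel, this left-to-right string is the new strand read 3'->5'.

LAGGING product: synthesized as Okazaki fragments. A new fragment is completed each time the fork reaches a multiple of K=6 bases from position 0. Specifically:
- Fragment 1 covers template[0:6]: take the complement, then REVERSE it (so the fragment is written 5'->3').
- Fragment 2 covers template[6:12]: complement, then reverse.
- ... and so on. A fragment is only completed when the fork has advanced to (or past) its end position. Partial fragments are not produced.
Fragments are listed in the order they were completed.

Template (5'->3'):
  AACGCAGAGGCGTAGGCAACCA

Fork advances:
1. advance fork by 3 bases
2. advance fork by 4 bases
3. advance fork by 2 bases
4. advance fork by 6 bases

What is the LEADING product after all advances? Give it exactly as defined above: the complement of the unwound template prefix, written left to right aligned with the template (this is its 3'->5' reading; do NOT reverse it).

Answer: TTGCGTCTCCGCATC

Derivation:
Step 1: advance 3 -> fork_pos = 0 + 3 = 3.
Step 2: advance 4 -> fork_pos = 3 + 4 = 7.
Step 3: advance 2 -> fork_pos = 7 + 2 = 9.
Step 4: advance 6 -> fork_pos = 9 + 6 = 15.
Unwound prefix: template[0:15] = AACGCAGAGGCGTAG
Complement it base by base (A<->T, C<->G), keeping left-to-right order:
  [0:5] AACGC -> TTGCG
  [5:10] AGAGG -> TCTCC
  [10:15] CGTAG -> GCATC
Concatenate: TTGCGTCTCCGCATC (length 15; written aligned with the template, i.e. 3'->5').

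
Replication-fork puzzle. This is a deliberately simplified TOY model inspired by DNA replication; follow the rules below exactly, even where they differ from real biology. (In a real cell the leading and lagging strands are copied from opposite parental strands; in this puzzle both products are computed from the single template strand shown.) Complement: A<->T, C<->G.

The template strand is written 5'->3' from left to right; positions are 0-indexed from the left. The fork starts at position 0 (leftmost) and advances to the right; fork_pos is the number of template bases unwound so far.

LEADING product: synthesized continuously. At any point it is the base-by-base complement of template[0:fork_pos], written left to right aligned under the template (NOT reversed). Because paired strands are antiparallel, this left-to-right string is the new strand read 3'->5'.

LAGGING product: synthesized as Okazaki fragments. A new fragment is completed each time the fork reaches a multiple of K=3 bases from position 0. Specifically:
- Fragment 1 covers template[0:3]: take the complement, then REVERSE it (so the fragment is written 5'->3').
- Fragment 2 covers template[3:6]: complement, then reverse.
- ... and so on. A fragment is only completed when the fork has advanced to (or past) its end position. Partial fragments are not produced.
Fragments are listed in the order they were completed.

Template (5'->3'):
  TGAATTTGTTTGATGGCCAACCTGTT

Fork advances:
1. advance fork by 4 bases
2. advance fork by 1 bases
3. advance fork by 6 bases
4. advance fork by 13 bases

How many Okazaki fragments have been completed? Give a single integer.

Answer: 8

Derivation:
Step 1: advance 4 -> fork_pos = 0 + 4 = 4. Reached multiple(s) of 3: 3 -> fragment 1 completed (1 total).
Step 2: advance 1 -> fork_pos = 4 + 1 = 5. Next multiple of 3 is 6 (not reached); still 1 fragment(s).
Step 3: advance 6 -> fork_pos = 5 + 6 = 11. Reached multiple(s) of 3: 6, 9 -> fragments 2-3 completed (3 total).
Step 4: advance 13 -> fork_pos = 11 + 13 = 24. Reached multiple(s) of 3: 12, 15, 18, 21, 24 -> fragments 4-8 completed (8 total).
Check: final fork_pos = 24; the multiples of 3 that are <= 24 are 3..24 -> 24 // 3 = 8 completed fragment(s).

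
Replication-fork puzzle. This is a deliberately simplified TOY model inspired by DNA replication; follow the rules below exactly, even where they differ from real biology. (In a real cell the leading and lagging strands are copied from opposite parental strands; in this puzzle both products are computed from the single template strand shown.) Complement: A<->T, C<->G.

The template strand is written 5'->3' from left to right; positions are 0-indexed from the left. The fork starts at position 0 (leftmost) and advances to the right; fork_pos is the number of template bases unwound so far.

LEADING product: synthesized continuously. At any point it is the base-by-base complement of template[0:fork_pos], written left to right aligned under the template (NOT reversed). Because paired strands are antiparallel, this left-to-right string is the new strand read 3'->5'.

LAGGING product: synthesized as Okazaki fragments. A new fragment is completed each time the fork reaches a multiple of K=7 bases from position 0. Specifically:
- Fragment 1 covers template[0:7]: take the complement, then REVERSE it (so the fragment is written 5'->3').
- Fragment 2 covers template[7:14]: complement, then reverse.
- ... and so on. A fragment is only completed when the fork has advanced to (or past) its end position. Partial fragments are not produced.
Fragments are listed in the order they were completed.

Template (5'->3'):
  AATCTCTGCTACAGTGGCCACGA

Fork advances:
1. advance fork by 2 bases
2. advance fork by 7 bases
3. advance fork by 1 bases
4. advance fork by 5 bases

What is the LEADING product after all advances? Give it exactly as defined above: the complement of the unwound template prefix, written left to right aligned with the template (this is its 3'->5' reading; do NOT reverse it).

Answer: TTAGAGACGATGTCA

Derivation:
Step 1: advance 2 -> fork_pos = 0 + 2 = 2.
Step 2: advance 7 -> fork_pos = 2 + 7 = 9.
Step 3: advance 1 -> fork_pos = 9 + 1 = 10.
Step 4: advance 5 -> fork_pos = 10 + 5 = 15.
Unwound prefix: template[0:15] = AATCTCTGCTACAGT
Complement it base by base (A<->T, C<->G), keeping left-to-right order:
  [0:5] AATCT -> TTAGA
  [5:10] CTGCT -> GACGA
  [10:15] ACAGT -> TGTCA
Concatenate: TTAGAGACGATGTCA (length 15; written aligned with the template, i.e. 3'->5').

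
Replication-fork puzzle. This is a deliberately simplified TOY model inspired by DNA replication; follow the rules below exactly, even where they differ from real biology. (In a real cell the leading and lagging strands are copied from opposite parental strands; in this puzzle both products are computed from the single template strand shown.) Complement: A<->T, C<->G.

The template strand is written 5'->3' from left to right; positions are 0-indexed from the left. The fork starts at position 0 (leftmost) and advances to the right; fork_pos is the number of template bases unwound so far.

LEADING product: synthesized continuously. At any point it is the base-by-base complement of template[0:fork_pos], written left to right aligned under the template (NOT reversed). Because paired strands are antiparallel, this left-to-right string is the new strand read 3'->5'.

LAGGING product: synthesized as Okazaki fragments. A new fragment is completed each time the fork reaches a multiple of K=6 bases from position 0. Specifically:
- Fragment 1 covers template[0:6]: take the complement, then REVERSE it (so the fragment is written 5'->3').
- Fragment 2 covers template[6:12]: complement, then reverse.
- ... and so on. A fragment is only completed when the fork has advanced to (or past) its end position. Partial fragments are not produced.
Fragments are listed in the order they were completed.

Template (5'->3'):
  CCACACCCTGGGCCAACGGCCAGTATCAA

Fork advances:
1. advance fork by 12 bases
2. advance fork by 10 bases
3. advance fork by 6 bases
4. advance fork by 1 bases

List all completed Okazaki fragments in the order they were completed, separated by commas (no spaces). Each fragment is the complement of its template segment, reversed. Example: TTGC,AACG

Answer: GTGTGG,CCCAGG,CGTTGG,ACTGGC

Derivation:
Step 1: advance 12 -> fork_pos = 0 + 12 = 12. Reached multiple(s) of 6: 6, 12 -> fragments 1-2 completed (2 total).
Step 2: advance 10 -> fork_pos = 12 + 10 = 22. Reached multiple(s) of 6: 18 -> fragment 3 completed (3 total).
Step 3: advance 6 -> fork_pos = 22 + 6 = 28. Reached multiple(s) of 6: 24 -> fragment 4 completed (4 total).
Step 4: advance 1 -> fork_pos = 28 + 1 = 29. Next multiple of 6 is 30 (not reached); still 4 fragment(s).
Final fork_pos = 29, so 4 fragment(s) are complete. Build each: template segment -> complement -> reverse.
Fragment 1: template[0:6] = CCACAC -> complement GGTGTG -> reversed GTGTGG
Fragment 2: template[6:12] = CCTGGG -> complement GGACCC -> reversed CCCAGG
Fragment 3: template[12:18] = CCAACG -> complement GGTTGC -> reversed CGTTGG
Fragment 4: template[18:24] = GCCAGT -> complement CGGTCA -> reversed ACTGGC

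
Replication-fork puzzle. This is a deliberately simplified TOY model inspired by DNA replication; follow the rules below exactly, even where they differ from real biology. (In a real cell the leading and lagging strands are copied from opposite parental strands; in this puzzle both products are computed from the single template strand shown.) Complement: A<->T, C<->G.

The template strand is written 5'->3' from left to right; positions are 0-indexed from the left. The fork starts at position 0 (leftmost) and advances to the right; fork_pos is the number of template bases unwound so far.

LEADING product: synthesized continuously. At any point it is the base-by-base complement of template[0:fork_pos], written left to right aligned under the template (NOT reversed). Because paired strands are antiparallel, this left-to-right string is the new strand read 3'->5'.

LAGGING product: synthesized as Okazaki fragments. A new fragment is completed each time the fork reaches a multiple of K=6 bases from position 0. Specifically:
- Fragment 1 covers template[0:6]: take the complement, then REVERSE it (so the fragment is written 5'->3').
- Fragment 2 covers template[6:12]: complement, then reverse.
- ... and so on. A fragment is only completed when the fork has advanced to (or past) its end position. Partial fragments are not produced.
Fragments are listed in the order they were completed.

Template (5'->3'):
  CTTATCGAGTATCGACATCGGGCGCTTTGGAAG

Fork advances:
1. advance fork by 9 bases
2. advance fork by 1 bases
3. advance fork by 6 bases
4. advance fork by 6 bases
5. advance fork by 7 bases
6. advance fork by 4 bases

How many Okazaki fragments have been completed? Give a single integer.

Step 1: advance 9 -> fork_pos = 0 + 9 = 9. Reached multiple(s) of 6: 6 -> fragment 1 completed (1 total).
Step 2: advance 1 -> fork_pos = 9 + 1 = 10. Next multiple of 6 is 12 (not reached); still 1 fragment(s).
Step 3: advance 6 -> fork_pos = 10 + 6 = 16. Reached multiple(s) of 6: 12 -> fragment 2 completed (2 total).
Step 4: advance 6 -> fork_pos = 16 + 6 = 22. Reached multiple(s) of 6: 18 -> fragment 3 completed (3 total).
Step 5: advance 7 -> fork_pos = 22 + 7 = 29. Reached multiple(s) of 6: 24 -> fragment 4 completed (4 total).
Step 6: advance 4 -> fork_pos = 29 + 4 = 33. Reached multiple(s) of 6: 30 -> fragment 5 completed (5 total).
Check: final fork_pos = 33; the multiples of 6 that are <= 33 are 6..30 -> 33 // 6 = 5 completed fragment(s).

Answer: 5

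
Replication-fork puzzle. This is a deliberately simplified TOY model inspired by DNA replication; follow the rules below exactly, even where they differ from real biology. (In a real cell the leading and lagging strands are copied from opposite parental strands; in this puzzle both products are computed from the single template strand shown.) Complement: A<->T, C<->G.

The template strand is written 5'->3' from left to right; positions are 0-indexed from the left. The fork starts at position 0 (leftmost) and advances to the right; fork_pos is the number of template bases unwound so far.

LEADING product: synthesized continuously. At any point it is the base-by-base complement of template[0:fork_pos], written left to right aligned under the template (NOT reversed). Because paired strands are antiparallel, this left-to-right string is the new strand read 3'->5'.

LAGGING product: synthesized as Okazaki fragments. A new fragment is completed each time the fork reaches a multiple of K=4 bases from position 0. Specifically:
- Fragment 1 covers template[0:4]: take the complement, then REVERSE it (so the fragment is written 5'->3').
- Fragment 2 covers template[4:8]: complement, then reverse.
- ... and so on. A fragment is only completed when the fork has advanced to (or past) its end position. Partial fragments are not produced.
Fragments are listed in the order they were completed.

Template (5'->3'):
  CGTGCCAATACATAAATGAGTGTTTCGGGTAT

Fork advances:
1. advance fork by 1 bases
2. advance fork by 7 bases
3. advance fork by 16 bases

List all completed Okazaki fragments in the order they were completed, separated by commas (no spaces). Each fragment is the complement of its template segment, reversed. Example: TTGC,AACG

Step 1: advance 1 -> fork_pos = 0 + 1 = 1. Next multiple of 4 is 4 (not reached); still 0 fragment(s).
Step 2: advance 7 -> fork_pos = 1 + 7 = 8. Reached multiple(s) of 4: 4, 8 -> fragments 1-2 completed (2 total).
Step 3: advance 16 -> fork_pos = 8 + 16 = 24. Reached multiple(s) of 4: 12, 16, 20, 24 -> fragments 3-6 completed (6 total).
Final fork_pos = 24, so 6 fragment(s) are complete. Build each: template segment -> complement -> reverse.
Fragment 1: template[0:4] = CGTG -> complement GCAC -> reversed CACG
Fragment 2: template[4:8] = CCAA -> complement GGTT -> reversed TTGG
Fragment 3: template[8:12] = TACA -> complement ATGT -> reversed TGTA
Fragment 4: template[12:16] = TAAA -> complement ATTT -> reversed TTTA
Fragment 5: template[16:20] = TGAG -> complement ACTC -> reversed CTCA
Fragment 6: template[20:24] = TGTT -> complement ACAA -> reversed AACA

Answer: CACG,TTGG,TGTA,TTTA,CTCA,AACA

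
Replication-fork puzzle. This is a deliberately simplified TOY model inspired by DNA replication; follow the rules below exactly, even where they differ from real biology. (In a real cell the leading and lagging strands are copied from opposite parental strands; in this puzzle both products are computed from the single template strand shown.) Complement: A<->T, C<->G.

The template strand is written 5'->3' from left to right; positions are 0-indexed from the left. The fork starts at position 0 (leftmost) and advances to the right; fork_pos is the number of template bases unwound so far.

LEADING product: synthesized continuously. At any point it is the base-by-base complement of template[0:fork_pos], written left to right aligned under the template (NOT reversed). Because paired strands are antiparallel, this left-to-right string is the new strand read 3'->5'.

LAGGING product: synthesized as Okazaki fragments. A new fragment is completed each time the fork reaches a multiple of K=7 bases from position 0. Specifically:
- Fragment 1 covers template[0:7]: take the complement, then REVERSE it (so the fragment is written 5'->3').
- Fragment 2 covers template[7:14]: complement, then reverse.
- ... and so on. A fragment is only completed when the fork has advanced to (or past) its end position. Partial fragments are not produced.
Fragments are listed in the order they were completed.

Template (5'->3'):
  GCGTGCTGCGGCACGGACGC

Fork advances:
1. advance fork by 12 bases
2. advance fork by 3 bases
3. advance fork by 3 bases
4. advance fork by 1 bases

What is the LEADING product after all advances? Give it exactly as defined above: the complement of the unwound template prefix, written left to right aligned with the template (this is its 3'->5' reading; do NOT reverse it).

Step 1: advance 12 -> fork_pos = 0 + 12 = 12.
Step 2: advance 3 -> fork_pos = 12 + 3 = 15.
Step 3: advance 3 -> fork_pos = 15 + 3 = 18.
Step 4: advance 1 -> fork_pos = 18 + 1 = 19.
Unwound prefix: template[0:19] = GCGTGCTGCGGCACGGACG
Complement it base by base (A<->T, C<->G), keeping left-to-right order:
  [0:5] GCGTG -> CGCAC
  [5:10] CTGCG -> GACGC
  [10:15] GCACG -> CGTGC
  [15:19] GACG -> CTGC
Concatenate: CGCACGACGCCGTGCCTGC (length 19; written aligned with the template, i.e. 3'->5').

Answer: CGCACGACGCCGTGCCTGC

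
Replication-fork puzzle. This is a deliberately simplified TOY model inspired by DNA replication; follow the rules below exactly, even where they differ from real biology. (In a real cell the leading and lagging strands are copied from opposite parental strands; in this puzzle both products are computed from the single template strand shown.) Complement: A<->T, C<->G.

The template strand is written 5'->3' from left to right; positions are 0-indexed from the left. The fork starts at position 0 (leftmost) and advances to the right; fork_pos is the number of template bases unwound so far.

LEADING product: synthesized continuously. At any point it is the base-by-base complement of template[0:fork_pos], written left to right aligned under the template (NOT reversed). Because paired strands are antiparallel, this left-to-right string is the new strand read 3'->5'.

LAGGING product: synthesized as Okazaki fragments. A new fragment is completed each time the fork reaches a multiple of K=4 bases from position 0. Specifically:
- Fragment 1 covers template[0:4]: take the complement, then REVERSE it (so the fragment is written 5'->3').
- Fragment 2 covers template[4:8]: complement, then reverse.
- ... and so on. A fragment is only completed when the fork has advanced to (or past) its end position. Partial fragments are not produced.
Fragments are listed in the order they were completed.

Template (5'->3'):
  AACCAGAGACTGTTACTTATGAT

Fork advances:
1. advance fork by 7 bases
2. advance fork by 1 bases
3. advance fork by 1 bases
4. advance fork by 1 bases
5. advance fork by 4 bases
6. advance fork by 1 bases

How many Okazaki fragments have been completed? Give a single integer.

Answer: 3

Derivation:
Step 1: advance 7 -> fork_pos = 0 + 7 = 7. Reached multiple(s) of 4: 4 -> fragment 1 completed (1 total).
Step 2: advance 1 -> fork_pos = 7 + 1 = 8. Reached multiple(s) of 4: 8 -> fragment 2 completed (2 total).
Step 3: advance 1 -> fork_pos = 8 + 1 = 9. Next multiple of 4 is 12 (not reached); still 2 fragment(s).
Step 4: advance 1 -> fork_pos = 9 + 1 = 10. Next multiple of 4 is 12 (not reached); still 2 fragment(s).
Step 5: advance 4 -> fork_pos = 10 + 4 = 14. Reached multiple(s) of 4: 12 -> fragment 3 completed (3 total).
Step 6: advance 1 -> fork_pos = 14 + 1 = 15. Next multiple of 4 is 16 (not reached); still 3 fragment(s).
Check: final fork_pos = 15; the multiples of 4 that are <= 15 are 4..12 -> 15 // 4 = 3 completed fragment(s).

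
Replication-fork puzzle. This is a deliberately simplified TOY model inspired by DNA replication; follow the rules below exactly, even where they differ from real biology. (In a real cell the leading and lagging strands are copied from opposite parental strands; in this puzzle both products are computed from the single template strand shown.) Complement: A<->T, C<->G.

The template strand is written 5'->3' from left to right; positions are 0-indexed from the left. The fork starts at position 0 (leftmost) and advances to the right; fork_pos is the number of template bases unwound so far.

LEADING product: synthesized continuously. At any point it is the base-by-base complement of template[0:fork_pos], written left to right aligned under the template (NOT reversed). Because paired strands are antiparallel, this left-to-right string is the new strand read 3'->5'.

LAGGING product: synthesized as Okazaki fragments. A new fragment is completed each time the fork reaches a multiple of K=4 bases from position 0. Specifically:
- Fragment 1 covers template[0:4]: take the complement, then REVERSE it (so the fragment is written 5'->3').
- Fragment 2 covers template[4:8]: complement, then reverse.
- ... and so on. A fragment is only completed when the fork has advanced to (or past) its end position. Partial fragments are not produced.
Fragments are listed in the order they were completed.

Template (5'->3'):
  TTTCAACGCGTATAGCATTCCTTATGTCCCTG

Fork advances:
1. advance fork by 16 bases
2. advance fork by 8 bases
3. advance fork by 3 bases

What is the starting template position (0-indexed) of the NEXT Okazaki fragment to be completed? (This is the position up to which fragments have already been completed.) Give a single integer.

Answer: 24

Derivation:
Step 1: advance 16 -> fork_pos = 0 + 16 = 16. Reached multiple(s) of 4: 4, 8, 12, 16 -> fragments 1-4 completed (4 total).
Step 2: advance 8 -> fork_pos = 16 + 8 = 24. Reached multiple(s) of 4: 20, 24 -> fragments 5-6 completed (6 total).
Step 3: advance 3 -> fork_pos = 24 + 3 = 27. Next multiple of 4 is 28 (not reached); still 6 fragment(s).
6 fragment(s) completed, covering template[0:24] (6 x 4 = 24). The next fragment, fragment 7, covers template[24:28], so it starts at position 24.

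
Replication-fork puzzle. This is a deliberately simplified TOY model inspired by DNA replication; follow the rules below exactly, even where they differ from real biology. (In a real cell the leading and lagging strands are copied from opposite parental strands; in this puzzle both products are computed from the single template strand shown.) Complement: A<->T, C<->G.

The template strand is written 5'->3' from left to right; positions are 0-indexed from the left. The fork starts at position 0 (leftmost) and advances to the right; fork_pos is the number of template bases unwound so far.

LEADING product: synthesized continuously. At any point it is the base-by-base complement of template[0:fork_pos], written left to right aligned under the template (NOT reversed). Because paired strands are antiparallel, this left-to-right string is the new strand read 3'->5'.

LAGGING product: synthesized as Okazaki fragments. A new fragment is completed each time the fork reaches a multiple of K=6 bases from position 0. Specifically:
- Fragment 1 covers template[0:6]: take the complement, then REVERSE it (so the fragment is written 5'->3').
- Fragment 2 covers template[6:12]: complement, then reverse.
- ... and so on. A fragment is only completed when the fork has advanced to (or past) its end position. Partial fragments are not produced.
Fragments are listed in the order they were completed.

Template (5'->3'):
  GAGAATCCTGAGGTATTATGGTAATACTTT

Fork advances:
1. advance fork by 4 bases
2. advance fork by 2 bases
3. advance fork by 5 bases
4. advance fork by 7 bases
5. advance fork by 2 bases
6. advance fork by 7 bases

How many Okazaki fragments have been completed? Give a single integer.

Step 1: advance 4 -> fork_pos = 0 + 4 = 4. Next multiple of 6 is 6 (not reached); still 0 fragment(s).
Step 2: advance 2 -> fork_pos = 4 + 2 = 6. Reached multiple(s) of 6: 6 -> fragment 1 completed (1 total).
Step 3: advance 5 -> fork_pos = 6 + 5 = 11. Next multiple of 6 is 12 (not reached); still 1 fragment(s).
Step 4: advance 7 -> fork_pos = 11 + 7 = 18. Reached multiple(s) of 6: 12, 18 -> fragments 2-3 completed (3 total).
Step 5: advance 2 -> fork_pos = 18 + 2 = 20. Next multiple of 6 is 24 (not reached); still 3 fragment(s).
Step 6: advance 7 -> fork_pos = 20 + 7 = 27. Reached multiple(s) of 6: 24 -> fragment 4 completed (4 total).
Check: final fork_pos = 27; the multiples of 6 that are <= 27 are 6..24 -> 27 // 6 = 4 completed fragment(s).

Answer: 4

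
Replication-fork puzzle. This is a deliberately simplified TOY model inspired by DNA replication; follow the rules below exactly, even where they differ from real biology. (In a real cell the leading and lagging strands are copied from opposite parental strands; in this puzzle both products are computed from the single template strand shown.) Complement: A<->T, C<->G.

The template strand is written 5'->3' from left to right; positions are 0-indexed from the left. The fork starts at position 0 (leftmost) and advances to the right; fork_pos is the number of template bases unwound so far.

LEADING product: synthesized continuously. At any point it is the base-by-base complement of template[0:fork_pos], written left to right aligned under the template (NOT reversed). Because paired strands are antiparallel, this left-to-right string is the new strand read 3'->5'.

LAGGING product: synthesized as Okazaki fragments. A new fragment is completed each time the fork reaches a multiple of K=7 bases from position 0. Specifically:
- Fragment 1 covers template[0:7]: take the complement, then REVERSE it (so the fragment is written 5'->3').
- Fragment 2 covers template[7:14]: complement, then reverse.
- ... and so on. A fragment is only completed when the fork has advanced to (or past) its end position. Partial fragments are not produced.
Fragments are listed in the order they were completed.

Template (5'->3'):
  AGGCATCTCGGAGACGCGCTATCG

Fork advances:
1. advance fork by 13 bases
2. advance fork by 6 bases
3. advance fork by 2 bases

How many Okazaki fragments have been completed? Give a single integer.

Step 1: advance 13 -> fork_pos = 0 + 13 = 13. Reached multiple(s) of 7: 7 -> fragment 1 completed (1 total).
Step 2: advance 6 -> fork_pos = 13 + 6 = 19. Reached multiple(s) of 7: 14 -> fragment 2 completed (2 total).
Step 3: advance 2 -> fork_pos = 19 + 2 = 21. Reached multiple(s) of 7: 21 -> fragment 3 completed (3 total).
Check: final fork_pos = 21; the multiples of 7 that are <= 21 are 7..21 -> 21 // 7 = 3 completed fragment(s).

Answer: 3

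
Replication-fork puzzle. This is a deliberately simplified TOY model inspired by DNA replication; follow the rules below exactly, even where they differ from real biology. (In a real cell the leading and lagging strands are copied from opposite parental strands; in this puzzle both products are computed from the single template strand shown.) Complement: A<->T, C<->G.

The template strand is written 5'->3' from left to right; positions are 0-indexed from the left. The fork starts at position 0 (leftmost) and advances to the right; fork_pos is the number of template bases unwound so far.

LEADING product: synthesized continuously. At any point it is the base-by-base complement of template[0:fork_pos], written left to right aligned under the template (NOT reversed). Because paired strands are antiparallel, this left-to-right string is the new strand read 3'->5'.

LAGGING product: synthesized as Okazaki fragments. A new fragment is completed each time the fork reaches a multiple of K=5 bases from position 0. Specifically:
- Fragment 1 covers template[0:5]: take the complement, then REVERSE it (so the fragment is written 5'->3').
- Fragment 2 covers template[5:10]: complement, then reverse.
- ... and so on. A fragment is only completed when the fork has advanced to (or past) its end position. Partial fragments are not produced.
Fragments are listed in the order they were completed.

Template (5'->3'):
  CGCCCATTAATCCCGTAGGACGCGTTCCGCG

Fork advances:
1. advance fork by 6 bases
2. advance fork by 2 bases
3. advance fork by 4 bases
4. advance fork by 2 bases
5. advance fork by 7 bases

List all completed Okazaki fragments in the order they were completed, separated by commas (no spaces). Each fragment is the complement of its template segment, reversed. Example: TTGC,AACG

Answer: GGGCG,TTAAT,CGGGA,TCCTA

Derivation:
Step 1: advance 6 -> fork_pos = 0 + 6 = 6. Reached multiple(s) of 5: 5 -> fragment 1 completed (1 total).
Step 2: advance 2 -> fork_pos = 6 + 2 = 8. Next multiple of 5 is 10 (not reached); still 1 fragment(s).
Step 3: advance 4 -> fork_pos = 8 + 4 = 12. Reached multiple(s) of 5: 10 -> fragment 2 completed (2 total).
Step 4: advance 2 -> fork_pos = 12 + 2 = 14. Next multiple of 5 is 15 (not reached); still 2 fragment(s).
Step 5: advance 7 -> fork_pos = 14 + 7 = 21. Reached multiple(s) of 5: 15, 20 -> fragments 3-4 completed (4 total).
Final fork_pos = 21, so 4 fragment(s) are complete. Build each: template segment -> complement -> reverse.
Fragment 1: template[0:5] = CGCCC -> complement GCGGG -> reversed GGGCG
Fragment 2: template[5:10] = ATTAA -> complement TAATT -> reversed TTAAT
Fragment 3: template[10:15] = TCCCG -> complement AGGGC -> reversed CGGGA
Fragment 4: template[15:20] = TAGGA -> complement ATCCT -> reversed TCCTA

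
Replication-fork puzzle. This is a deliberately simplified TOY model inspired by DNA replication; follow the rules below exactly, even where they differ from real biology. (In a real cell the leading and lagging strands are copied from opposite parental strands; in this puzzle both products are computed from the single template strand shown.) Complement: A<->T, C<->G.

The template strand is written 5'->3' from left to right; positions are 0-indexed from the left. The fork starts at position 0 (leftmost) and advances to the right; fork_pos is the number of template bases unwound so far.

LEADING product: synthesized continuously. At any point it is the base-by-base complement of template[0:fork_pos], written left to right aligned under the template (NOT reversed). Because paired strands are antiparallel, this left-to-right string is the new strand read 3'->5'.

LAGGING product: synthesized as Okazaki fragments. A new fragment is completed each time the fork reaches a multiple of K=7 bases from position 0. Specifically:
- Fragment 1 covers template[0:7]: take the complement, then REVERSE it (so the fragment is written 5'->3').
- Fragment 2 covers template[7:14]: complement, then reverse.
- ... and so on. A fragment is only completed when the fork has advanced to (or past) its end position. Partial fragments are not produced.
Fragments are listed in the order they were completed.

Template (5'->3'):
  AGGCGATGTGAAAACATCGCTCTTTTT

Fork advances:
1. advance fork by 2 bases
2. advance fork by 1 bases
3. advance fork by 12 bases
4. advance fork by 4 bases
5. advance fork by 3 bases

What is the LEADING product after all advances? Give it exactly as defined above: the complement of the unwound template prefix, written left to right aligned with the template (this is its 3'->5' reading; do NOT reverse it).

Answer: TCCGCTACACTTTTGTAGCGAG

Derivation:
Step 1: advance 2 -> fork_pos = 0 + 2 = 2.
Step 2: advance 1 -> fork_pos = 2 + 1 = 3.
Step 3: advance 12 -> fork_pos = 3 + 12 = 15.
Step 4: advance 4 -> fork_pos = 15 + 4 = 19.
Step 5: advance 3 -> fork_pos = 19 + 3 = 22.
Unwound prefix: template[0:22] = AGGCGATGTGAAAACATCGCTC
Complement it base by base (A<->T, C<->G), keeping left-to-right order:
  [0:5] AGGCG -> TCCGC
  [5:10] ATGTG -> TACAC
  [10:15] AAAAC -> TTTTG
  [15:20] ATCGC -> TAGCG
  [20:22] TC -> AG
Concatenate: TCCGCTACACTTTTGTAGCGAG (length 22; written aligned with the template, i.e. 3'->5').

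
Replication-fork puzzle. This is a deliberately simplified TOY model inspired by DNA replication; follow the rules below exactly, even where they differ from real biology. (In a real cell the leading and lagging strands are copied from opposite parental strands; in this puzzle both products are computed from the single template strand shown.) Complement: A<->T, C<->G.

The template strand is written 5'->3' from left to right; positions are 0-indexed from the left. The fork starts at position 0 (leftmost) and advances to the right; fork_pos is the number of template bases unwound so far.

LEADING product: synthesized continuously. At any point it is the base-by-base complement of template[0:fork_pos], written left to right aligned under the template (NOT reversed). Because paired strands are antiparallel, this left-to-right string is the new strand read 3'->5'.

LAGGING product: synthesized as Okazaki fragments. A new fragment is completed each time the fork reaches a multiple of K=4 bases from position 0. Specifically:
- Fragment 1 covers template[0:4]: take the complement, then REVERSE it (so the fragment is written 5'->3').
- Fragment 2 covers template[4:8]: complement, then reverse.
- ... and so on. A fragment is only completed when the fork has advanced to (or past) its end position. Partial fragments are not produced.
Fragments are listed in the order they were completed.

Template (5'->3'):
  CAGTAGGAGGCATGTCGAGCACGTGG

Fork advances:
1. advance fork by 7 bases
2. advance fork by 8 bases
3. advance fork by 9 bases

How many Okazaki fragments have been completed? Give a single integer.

Step 1: advance 7 -> fork_pos = 0 + 7 = 7. Reached multiple(s) of 4: 4 -> fragment 1 completed (1 total).
Step 2: advance 8 -> fork_pos = 7 + 8 = 15. Reached multiple(s) of 4: 8, 12 -> fragments 2-3 completed (3 total).
Step 3: advance 9 -> fork_pos = 15 + 9 = 24. Reached multiple(s) of 4: 16, 20, 24 -> fragments 4-6 completed (6 total).
Check: final fork_pos = 24; the multiples of 4 that are <= 24 are 4..24 -> 24 // 4 = 6 completed fragment(s).

Answer: 6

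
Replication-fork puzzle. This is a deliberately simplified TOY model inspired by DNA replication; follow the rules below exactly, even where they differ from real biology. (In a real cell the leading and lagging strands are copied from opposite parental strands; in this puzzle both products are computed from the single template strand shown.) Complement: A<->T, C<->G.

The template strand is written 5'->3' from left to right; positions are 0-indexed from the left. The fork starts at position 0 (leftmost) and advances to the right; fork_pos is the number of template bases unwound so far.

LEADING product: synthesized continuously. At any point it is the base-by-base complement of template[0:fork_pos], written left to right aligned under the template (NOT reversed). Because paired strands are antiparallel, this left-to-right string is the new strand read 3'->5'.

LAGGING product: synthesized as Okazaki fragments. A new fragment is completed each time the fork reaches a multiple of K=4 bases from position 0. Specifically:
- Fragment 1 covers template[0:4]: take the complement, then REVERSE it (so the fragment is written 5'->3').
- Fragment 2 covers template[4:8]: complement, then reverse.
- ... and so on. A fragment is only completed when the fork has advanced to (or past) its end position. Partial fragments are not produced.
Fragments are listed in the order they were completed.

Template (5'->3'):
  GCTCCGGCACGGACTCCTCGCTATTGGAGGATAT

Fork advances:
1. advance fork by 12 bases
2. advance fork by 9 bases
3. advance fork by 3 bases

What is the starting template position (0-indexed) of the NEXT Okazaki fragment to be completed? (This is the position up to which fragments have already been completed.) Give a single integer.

Step 1: advance 12 -> fork_pos = 0 + 12 = 12. Reached multiple(s) of 4: 4, 8, 12 -> fragments 1-3 completed (3 total).
Step 2: advance 9 -> fork_pos = 12 + 9 = 21. Reached multiple(s) of 4: 16, 20 -> fragments 4-5 completed (5 total).
Step 3: advance 3 -> fork_pos = 21 + 3 = 24. Reached multiple(s) of 4: 24 -> fragment 6 completed (6 total).
6 fragment(s) completed, covering template[0:24] (6 x 4 = 24). The next fragment, fragment 7, covers template[24:28], so it starts at position 24.

Answer: 24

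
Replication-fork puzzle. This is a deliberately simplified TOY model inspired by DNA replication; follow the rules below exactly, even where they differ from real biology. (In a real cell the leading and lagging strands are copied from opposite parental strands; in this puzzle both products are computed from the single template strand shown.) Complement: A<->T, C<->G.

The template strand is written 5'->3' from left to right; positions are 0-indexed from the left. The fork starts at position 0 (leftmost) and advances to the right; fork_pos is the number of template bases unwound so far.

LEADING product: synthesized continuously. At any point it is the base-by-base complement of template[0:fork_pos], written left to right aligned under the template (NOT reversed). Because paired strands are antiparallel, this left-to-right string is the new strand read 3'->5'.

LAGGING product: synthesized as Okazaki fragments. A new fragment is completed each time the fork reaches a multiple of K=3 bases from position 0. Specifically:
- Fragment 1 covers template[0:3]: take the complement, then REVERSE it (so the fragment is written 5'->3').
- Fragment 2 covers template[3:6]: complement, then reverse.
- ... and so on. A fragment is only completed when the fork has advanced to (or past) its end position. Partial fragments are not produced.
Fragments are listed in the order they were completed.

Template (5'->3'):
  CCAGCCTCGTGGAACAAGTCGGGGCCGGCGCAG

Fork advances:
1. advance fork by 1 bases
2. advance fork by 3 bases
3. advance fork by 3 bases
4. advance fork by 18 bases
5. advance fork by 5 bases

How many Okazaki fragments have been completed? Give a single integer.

Step 1: advance 1 -> fork_pos = 0 + 1 = 1. Next multiple of 3 is 3 (not reached); still 0 fragment(s).
Step 2: advance 3 -> fork_pos = 1 + 3 = 4. Reached multiple(s) of 3: 3 -> fragment 1 completed (1 total).
Step 3: advance 3 -> fork_pos = 4 + 3 = 7. Reached multiple(s) of 3: 6 -> fragment 2 completed (2 total).
Step 4: advance 18 -> fork_pos = 7 + 18 = 25. Reached multiple(s) of 3: 9, 12, 15, 18, 21, 24 -> fragments 3-8 completed (8 total).
Step 5: advance 5 -> fork_pos = 25 + 5 = 30. Reached multiple(s) of 3: 27, 30 -> fragments 9-10 completed (10 total).
Check: final fork_pos = 30; the multiples of 3 that are <= 30 are 3..30 -> 30 // 3 = 10 completed fragment(s).

Answer: 10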